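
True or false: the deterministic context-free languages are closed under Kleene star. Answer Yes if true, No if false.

L = {c aⁿbⁿ : n≥0} ∪ {cc aⁿb²ⁿ : n≥0} is a DCFL (the number of leading c's fixes which ratio the DPDA checks), but L* is not. Every word of L starts with c, so in a factorisation of the string cc aⁱbʲ (i≥1) into words of L each factor begins at one of the two c's: either the whole string is a single word of L (forcing j = 2i), or it splits as c · (c aⁱbʲ) with c ∈ L (take n = 0) and c aⁱbʲ ∈ L (forcing j = i). Thus L* ∩ cca⁺b* = {cc aⁿbⁿ : n≥1} ∪ {cc aⁿb²ⁿ : n≥1}. A DPDA for L* would give one for this intersection with a regular set, and, started from its configuration after reading cc, one for {aⁿbⁿ : n≥1} ∪ {aⁿb²ⁿ : n≥1}, which no deterministic PDA accepts (a DPDA for it would have a single run on aⁿb²ⁿ, accepting after the prefix aⁿbⁿ and accepting again after n more b's; an ordinary PDA that simulates it on a's and b's and, at any moment when it is accepting, may switch to reading only a fresh letter d while feeding each d to the simulation as a b, would accept aⁱbʲdᵏ (k≥1) exactly when both aⁱbʲ and aⁱbʲ⁺ᵏ are in the language, i.e. its language intersected with the regular set a*b*d⁺ would be exactly {aⁿbⁿdⁿ : n≥1} — impossible, since context-free languages are closed under intersection with regular sets and {aⁿbⁿdⁿ} is not context-free). So L* is not a DCFL.

No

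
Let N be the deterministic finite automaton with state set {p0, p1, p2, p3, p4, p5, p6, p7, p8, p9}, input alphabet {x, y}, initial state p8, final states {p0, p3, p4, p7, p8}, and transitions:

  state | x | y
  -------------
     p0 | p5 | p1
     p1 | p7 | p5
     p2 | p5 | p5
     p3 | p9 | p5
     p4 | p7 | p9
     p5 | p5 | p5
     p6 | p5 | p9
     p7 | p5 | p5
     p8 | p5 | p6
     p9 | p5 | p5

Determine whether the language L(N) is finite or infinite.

finite

The useful states (reachable from p8 and able to reach an accepting state) are {p8}.
Restricted to these states the transition graph has no cycle, so every accepting path has bounded length and L is finite.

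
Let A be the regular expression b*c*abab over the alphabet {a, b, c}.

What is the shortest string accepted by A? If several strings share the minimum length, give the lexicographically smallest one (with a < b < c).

abab

By inspection of the expression, no string of length less than 4 matches, and abab is the lexicographically first match of length 4.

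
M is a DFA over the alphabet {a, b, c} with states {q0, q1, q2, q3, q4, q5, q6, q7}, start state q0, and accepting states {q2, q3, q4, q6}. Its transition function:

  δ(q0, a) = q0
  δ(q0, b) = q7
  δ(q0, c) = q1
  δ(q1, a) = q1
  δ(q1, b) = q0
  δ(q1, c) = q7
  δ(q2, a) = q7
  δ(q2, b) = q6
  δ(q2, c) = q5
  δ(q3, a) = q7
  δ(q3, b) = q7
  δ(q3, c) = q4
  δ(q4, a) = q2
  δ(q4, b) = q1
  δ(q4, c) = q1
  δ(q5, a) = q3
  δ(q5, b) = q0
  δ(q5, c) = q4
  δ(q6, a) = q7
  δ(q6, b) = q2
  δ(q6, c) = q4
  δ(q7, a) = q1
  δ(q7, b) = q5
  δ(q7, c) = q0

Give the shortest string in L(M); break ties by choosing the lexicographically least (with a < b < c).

A breadth-first search from q0 reaches an accepting state first via the path q0 → q7 → q5 → q3 on input bba.
No string of length < 3 is accepted (BFS exhausts all shorter strings without reaching an accepting state), and bba is the lexicographically least accepting string of length 3.

bba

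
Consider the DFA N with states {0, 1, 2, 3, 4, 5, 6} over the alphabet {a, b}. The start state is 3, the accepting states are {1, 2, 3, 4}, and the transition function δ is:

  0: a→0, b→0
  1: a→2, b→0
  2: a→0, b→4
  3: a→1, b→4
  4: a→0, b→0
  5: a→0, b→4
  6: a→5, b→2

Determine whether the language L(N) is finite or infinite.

The useful states (reachable from 3 and able to reach an accepting state) are {1, 2, 3, 4}.
Restricted to these states the transition graph has no cycle, so every accepting path has bounded length and L is finite.

finite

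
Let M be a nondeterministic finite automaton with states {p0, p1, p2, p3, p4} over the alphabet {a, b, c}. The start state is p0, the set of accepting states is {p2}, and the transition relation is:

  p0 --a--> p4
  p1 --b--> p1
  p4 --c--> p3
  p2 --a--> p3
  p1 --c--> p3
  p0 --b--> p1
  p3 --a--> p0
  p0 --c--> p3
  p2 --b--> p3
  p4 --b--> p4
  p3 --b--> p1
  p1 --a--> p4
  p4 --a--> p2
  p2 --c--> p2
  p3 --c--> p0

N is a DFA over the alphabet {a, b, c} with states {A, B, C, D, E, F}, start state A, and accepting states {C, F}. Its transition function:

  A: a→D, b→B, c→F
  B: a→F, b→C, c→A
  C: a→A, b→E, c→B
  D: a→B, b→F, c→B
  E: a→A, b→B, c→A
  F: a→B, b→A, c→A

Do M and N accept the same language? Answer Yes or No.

No

The string aa is accepted by M but rejected by N.
So L(M) ≠ L(N).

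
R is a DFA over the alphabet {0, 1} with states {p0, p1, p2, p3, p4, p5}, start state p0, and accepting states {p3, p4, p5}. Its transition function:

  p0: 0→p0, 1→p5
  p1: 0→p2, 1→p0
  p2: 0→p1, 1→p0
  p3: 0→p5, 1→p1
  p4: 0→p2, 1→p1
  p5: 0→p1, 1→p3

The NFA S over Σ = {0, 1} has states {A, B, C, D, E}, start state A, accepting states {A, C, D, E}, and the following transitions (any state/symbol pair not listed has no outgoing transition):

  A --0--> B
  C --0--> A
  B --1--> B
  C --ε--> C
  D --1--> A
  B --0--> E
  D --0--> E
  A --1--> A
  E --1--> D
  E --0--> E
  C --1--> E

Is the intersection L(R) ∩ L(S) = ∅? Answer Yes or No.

No

The string 1 is accepted by both R and S.
Hence L(R) ∩ L(S) ≠ ∅.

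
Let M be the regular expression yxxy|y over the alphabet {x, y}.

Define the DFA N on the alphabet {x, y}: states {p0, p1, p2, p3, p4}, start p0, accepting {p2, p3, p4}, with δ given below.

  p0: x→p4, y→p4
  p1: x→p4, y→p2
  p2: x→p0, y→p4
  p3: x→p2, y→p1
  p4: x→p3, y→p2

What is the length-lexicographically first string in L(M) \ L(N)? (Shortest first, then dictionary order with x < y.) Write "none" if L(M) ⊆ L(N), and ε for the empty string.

Converting the expression M to a DFA (subset construction, then merging equivalent states) gives the minimal DFA with states {m0, m1, m2, m3, m4, m5}, start state m0, accepting states {m2, m5} and transitions m0: x→m1, y→m2; m1: x→m1, y→m1; m2: x→m3, y→m1; m3: x→m4, y→m1; m4: x→m1, y→m5; m5: x→m1, y→m1.
Exploring the product automaton M × N from the start pair (m0, p0), following both machines on each input symbol, reaches 10 state pairs: (m0, p0), (m1, p4), (m2, p4), (m1, p3), (m1, p2), (m3, p3), (m1, p1), (m1, p0), (m4, p2), (m5, p4).
M accepts in {m2, m5} and N accepts in {p2, p3, p4}. The reachable pairs whose M-component is accepting are (m2, p4), (m5, p4); in each of them the N-component is accepting too, so the product for L(M) \ L(N) (M-component accepting, N-component rejecting) has no reachable accepting pair and the difference is empty.
So every string accepted by M is also accepted by N: L(M) \ L(N) = ∅ and there is no such string.

none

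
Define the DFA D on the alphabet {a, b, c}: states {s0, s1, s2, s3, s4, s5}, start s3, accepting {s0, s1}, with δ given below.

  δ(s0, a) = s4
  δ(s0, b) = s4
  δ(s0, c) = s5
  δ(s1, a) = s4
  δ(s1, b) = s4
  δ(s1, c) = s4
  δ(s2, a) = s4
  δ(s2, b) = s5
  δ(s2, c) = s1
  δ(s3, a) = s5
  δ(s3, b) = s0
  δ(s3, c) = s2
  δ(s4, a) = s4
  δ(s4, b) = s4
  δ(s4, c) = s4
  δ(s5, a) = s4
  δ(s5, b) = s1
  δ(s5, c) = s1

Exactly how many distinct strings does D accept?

The useful subgraph on states {s0, s1, s2, s3, s5} is acyclic, so L(D) is finite; the longest accepting path visits 4 useful states, giving maximum string length 3.
Counting accepting paths from s3 by length: 1 of length 1, 3 of length 2, 4 of length 3. Total 8.

8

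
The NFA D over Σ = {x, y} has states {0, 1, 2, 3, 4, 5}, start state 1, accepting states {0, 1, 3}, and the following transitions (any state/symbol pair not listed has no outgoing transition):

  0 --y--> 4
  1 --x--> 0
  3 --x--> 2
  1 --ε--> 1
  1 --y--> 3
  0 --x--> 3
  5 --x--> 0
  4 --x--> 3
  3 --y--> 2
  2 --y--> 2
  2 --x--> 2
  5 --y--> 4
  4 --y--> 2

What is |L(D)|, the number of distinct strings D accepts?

The useful subgraph on states {0, 1, 3, 4} is acyclic, so L(D) is finite; the longest accepting path visits 4 useful states, giving maximum string length 3.
Counting accepting paths from 1 by length: 1 of length 0, 2 of length 1, 1 of length 2, 1 of length 3. Total 5.

5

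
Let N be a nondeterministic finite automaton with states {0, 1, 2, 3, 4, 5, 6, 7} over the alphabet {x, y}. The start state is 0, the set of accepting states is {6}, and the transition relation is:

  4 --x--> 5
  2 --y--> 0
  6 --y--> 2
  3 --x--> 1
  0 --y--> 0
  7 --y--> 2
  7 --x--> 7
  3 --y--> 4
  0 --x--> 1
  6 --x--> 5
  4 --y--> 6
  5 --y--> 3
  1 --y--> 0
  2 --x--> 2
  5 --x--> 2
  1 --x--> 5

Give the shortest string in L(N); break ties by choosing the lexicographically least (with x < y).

A breadth-first search from 0 reaches an accepting state first via the path 0 → 1 → 5 → 3 → 4 → 6 on input xxyyy.
No string of length < 5 is accepted (BFS exhausts all shorter strings without reaching an accepting state), and xxyyy is the lexicographically least accepting string of length 5.

xxyyy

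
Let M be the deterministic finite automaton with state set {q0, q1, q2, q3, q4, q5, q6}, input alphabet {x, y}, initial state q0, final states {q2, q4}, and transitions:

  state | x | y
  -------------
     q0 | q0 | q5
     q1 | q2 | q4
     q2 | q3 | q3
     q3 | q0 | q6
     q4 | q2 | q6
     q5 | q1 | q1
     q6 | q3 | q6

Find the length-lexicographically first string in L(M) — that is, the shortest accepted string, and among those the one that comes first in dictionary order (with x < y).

yxx

A breadth-first search from q0 reaches an accepting state first via the path q0 → q5 → q1 → q2 on input yxx.
No string of length < 3 is accepted (BFS exhausts all shorter strings without reaching an accepting state), and yxx is the lexicographically least accepting string of length 3.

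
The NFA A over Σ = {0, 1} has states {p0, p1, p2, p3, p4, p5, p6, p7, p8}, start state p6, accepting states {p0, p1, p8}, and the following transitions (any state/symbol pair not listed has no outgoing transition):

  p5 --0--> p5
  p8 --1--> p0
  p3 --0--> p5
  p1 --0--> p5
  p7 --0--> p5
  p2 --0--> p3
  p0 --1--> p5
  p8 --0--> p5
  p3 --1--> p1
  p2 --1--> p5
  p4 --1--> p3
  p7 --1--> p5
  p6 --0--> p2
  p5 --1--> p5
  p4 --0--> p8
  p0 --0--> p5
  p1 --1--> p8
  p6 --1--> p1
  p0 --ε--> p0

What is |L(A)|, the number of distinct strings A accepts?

6

The useful subgraph on states {p0, p1, p2, p3, p6, p8} is acyclic, so L(A) is finite; the longest accepting path visits 6 useful states, giving maximum string length 5.
Counting accepting paths from p6 by length: 1 of length 1, 1 of length 2, 2 of length 3, 1 of length 4, 1 of length 5. Total 6.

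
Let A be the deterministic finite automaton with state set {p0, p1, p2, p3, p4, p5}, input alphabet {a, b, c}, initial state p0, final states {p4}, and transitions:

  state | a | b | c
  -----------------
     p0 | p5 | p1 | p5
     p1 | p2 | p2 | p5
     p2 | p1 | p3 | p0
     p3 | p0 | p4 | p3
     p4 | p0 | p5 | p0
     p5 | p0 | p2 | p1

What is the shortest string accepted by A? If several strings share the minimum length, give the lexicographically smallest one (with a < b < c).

A breadth-first search from p0 reaches an accepting state first via the path p0 → p5 → p2 → p3 → p4 on input abbb.
No string of length < 4 is accepted (BFS exhausts all shorter strings without reaching an accepting state), and abbb is the lexicographically least accepting string of length 4.

abbb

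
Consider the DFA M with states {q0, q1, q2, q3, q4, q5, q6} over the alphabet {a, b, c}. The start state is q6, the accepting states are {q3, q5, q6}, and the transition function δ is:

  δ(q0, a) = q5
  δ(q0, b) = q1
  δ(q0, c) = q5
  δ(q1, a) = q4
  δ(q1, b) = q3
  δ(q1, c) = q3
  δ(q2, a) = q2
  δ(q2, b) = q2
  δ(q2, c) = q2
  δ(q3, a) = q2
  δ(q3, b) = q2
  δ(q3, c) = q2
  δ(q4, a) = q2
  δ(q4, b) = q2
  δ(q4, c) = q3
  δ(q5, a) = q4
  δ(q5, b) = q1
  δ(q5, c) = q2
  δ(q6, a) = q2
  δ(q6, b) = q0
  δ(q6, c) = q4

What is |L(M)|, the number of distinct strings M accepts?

15

The useful subgraph on states {q0, q1, q3, q4, q5, q6} is acyclic, so L(M) is finite; the longest accepting path visits 6 useful states, giving maximum string length 5.
Counting accepting paths from q6 by length: 1 of length 0, 3 of length 2, 2 of length 3, 7 of length 4, 2 of length 5. Total 15.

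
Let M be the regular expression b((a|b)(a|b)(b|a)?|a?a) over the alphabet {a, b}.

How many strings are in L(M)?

13

The expression has no Kleene star, so L(M) is finite. Expanding the alternatives gives {ba, baa, bab, bba, bbb, baaa, baab, baba, babb, bbaa, bbab, bbba, …}.
That is 1 of length 2, 4 of length 3, 8 of length 4: 13 strings in all.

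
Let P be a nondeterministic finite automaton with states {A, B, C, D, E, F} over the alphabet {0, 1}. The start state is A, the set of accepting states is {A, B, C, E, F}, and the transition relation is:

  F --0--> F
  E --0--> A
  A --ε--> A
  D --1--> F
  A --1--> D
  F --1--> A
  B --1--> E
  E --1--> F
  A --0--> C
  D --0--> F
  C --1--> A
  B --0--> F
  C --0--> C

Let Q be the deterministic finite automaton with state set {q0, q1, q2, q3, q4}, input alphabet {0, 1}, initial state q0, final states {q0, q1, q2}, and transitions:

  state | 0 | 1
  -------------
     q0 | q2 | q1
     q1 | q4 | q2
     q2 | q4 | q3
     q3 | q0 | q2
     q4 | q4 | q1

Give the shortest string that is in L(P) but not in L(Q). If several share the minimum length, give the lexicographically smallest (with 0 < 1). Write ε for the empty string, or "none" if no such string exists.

The string 00 is accepted by P but not by Q.
No shorter string lies in the difference, and 00 is the lexicographically first length-2 string in L(P) \ L(Q).

00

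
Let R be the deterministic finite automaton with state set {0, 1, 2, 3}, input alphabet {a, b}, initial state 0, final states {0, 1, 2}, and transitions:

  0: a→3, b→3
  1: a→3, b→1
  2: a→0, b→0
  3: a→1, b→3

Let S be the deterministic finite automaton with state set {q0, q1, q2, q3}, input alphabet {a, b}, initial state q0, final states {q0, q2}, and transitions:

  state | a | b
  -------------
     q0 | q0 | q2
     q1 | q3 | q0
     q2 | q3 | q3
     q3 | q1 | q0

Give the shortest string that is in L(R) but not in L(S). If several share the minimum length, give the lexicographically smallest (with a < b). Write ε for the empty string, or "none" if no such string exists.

ba

The string ba is accepted by R but not by S.
No shorter string lies in the difference, and ba is the lexicographically first length-2 string in L(R) \ L(S).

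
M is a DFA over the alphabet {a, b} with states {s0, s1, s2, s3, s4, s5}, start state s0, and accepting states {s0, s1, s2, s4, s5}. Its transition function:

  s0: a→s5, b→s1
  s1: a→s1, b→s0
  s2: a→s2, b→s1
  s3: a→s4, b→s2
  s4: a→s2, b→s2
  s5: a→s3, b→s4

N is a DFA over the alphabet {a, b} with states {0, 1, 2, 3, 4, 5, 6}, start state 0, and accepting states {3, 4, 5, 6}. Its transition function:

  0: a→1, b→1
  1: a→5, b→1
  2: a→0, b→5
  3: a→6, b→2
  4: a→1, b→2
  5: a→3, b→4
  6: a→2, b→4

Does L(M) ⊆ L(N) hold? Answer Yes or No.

No

The empty string ε is in L(M) but not in L(N).
So L(M) ⊄ L(N).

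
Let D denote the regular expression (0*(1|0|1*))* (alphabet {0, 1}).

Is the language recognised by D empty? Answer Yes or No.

The empty string ε matches the expression, so it belongs to L(D).
Since L(D) contains at least one string, it is not empty.

No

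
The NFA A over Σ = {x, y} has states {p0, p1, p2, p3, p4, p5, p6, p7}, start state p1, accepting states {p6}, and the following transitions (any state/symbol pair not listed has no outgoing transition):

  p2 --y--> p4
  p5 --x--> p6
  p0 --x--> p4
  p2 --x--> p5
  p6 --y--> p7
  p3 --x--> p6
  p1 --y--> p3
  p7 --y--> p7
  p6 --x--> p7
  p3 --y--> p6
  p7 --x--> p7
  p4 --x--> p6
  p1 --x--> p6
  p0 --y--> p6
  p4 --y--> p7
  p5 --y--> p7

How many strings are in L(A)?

3

The useful subgraph on states {p1, p3, p6} is acyclic, so L(A) is finite; the longest accepting path visits 3 useful states, giving maximum string length 2.
Counting accepting paths from p1 by length: 1 of length 1, 2 of length 2. Total 3.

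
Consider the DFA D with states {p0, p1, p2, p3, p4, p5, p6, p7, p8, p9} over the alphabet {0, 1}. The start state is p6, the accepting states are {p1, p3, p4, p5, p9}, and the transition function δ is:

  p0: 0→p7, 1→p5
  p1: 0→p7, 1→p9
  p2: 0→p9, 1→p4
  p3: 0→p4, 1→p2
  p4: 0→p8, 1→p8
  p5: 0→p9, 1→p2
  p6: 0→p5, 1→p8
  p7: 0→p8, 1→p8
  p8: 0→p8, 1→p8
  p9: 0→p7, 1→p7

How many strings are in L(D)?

4

The useful subgraph on states {p2, p4, p5, p6, p9} is acyclic, so L(D) is finite; the longest accepting path visits 4 useful states, giving maximum string length 3.
Counting accepting paths from p6 by length: 1 of length 1, 1 of length 2, 2 of length 3. Total 4.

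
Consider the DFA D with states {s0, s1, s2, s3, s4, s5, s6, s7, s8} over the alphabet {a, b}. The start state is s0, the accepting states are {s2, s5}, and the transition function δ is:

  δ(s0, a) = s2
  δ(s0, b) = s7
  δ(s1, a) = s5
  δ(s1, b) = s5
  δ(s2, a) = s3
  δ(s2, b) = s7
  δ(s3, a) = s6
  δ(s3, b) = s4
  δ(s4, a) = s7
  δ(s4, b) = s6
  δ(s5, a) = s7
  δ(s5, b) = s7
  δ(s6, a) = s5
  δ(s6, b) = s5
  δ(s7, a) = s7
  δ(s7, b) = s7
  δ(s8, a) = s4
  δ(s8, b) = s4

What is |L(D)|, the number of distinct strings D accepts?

The useful subgraph on states {s0, s2, s3, s4, s5, s6} is acyclic, so L(D) is finite; the longest accepting path visits 6 useful states, giving maximum string length 5.
Counting accepting paths from s0 by length: 1 of length 1, 2 of length 4, 2 of length 5. Total 5.

5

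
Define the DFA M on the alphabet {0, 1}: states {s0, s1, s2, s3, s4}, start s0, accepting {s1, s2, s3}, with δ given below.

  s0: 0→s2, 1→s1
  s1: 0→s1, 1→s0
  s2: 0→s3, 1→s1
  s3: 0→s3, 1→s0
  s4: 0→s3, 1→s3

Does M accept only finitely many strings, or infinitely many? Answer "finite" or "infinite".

infinite

State s0 is reachable from the start and can reach an accepting state, and it lies on the cycle s0 → s1 → s0.
Traversing that cycle any number of times yields accepted strings of unbounded length, so the language is infinite.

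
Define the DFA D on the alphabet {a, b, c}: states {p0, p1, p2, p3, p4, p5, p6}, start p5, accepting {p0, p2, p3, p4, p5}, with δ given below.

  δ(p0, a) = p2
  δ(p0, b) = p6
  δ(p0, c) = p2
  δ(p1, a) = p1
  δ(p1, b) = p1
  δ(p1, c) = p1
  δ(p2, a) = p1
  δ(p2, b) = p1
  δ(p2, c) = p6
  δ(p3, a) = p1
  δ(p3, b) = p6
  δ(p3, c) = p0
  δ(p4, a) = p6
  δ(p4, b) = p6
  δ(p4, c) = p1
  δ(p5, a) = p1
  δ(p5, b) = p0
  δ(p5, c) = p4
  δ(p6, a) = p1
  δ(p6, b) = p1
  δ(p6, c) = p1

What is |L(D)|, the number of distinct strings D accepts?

5

The useful subgraph on states {p0, p2, p4, p5} is acyclic, so L(D) is finite; the longest accepting path visits 3 useful states, giving maximum string length 2.
Counting accepting paths from p5 by length: 1 of length 0, 2 of length 1, 2 of length 2. Total 5.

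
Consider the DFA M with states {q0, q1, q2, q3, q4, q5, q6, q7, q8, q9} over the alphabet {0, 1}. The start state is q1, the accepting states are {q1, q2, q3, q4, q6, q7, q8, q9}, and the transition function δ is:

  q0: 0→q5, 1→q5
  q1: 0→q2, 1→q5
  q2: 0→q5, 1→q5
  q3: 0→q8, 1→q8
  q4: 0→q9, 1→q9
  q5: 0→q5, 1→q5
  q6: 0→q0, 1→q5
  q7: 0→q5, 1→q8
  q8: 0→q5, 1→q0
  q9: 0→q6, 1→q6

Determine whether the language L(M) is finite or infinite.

finite

The useful states (reachable from q1 and able to reach an accepting state) are {q1, q2}.
Restricted to these states the transition graph has no cycle, so every accepting path has bounded length and L is finite.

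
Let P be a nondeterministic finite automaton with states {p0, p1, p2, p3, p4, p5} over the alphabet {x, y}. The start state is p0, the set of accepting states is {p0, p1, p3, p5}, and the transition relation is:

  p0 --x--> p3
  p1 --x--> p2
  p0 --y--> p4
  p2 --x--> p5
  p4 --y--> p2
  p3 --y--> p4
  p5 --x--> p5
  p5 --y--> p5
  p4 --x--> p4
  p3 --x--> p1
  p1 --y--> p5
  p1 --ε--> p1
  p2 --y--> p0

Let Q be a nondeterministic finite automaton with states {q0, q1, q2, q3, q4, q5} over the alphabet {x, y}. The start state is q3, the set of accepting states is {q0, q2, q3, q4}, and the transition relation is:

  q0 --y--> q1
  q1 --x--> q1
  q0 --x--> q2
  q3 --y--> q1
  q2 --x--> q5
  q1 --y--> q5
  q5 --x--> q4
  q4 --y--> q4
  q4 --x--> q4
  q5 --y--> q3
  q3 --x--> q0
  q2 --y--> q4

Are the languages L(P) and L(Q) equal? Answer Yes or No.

Yes

Exploring the product automaton P × Q from the start pair (p0, q3), following both machines on each input symbol, reaches 6 state pairs: (p0, q3), (p3, q0), (p4, q1), (p1, q2), (p2, q5), (p5, q4).
P accepts in {p0, p1, p3, p5} and Q accepts in {q0, q2, q3, q4}. In every reachable pair the two components are either both accepting — (p0, q3), (p3, q0), (p1, q2), (p5, q4) — or both non-accepting, so no string is accepted by exactly one of the machines: L(P) \ L(Q) and L(Q) \ L(P) are both empty.
Hence every string is accepted by P iff it is accepted by Q, and the two languages coincide.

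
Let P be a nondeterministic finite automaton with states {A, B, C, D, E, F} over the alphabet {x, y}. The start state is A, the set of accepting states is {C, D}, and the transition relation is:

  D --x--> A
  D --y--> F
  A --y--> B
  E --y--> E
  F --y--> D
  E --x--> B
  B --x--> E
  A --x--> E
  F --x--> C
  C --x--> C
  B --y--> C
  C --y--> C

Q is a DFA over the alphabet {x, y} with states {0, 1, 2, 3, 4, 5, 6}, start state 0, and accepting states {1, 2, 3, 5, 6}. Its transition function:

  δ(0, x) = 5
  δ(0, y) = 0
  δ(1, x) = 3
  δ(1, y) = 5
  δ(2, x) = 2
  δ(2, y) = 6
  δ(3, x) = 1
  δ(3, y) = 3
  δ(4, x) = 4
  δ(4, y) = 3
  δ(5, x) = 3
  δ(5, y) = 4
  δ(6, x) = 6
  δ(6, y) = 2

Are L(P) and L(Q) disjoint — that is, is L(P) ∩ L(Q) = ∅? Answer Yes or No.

The string xxy is accepted by both P and Q.
Hence L(P) ∩ L(Q) ≠ ∅.

No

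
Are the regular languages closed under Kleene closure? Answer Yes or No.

If R is a regular expression for L then R* denotes L*; on automata, add a new accepting start state with an ε-move into the old start state and ε-moves from every old accepting state back to it.
So the regular languages are closed under Kleene star.

Yes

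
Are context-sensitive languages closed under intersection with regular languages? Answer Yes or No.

Yes

Every regular language is context-sensitive, and context-sensitive languages are closed under intersection (an LBA runs the DFA check and then the LBA for L on the same linear tape).
So the context-sensitive languages are closed under intersection with a regular language.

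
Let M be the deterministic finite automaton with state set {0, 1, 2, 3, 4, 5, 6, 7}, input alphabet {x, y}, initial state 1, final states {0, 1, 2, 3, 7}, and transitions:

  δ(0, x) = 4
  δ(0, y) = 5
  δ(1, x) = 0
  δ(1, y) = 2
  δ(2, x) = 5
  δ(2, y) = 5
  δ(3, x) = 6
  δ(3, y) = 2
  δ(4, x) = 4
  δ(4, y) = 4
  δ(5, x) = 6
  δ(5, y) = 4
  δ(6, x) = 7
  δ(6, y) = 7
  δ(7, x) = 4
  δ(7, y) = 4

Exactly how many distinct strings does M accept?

The useful subgraph on states {0, 1, 2, 5, 6, 7} is acyclic, so L(M) is finite; the longest accepting path visits 5 useful states, giving maximum string length 4.
Counting accepting paths from 1 by length: 1 of length 0, 2 of length 1, 6 of length 4. Total 9.

9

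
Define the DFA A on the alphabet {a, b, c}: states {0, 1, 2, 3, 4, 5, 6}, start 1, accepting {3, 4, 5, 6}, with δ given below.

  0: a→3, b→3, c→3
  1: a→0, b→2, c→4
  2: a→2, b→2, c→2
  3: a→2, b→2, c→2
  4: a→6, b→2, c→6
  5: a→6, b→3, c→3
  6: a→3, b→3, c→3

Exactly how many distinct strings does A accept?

12

The useful subgraph on states {0, 1, 3, 4, 6} is acyclic, so L(A) is finite; the longest accepting path visits 4 useful states, giving maximum string length 3.
Counting accepting paths from 1 by length: 1 of length 1, 5 of length 2, 6 of length 3. Total 12.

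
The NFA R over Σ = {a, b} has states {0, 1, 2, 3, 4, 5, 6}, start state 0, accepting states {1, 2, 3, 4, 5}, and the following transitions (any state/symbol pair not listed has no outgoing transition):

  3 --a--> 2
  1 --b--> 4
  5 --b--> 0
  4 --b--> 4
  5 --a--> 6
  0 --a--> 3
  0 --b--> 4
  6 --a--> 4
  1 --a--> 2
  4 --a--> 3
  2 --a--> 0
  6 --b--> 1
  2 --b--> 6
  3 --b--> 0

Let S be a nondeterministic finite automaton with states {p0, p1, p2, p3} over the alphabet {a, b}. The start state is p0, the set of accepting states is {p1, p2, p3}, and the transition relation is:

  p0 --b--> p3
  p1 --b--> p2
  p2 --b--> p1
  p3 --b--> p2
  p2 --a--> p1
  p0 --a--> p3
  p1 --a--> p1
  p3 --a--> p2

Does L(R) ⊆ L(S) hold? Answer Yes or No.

Yes

Exploring the product automaton R × S from the start pair (0, p0), following both machines on each input symbol, reaches 15 state pairs: (0, p0), (3, p3), (4, p3), (2, p2), (0, p2), (3, p2), (4, p2), (0, p1), (6, p1), (3, p1), (4, p1), (2, p1), (1, p2), (6, p2), (1, p1).
R accepts in {1, 2, 3, 4, 5} and S accepts in {p1, p2, p3}. The reachable pairs whose R-component is accepting are (3, p3), (4, p3), (2, p2), (3, p2), (4, p2), (3, p1), (4, p1), (2, p1), (1, p2), (1, p1); in each of them the S-component is accepting too, so the product for L(R) \ L(S) (R-component accepting, S-component rejecting) has no reachable accepting pair and the difference is empty.
Hence every string in L(R) is also in L(S).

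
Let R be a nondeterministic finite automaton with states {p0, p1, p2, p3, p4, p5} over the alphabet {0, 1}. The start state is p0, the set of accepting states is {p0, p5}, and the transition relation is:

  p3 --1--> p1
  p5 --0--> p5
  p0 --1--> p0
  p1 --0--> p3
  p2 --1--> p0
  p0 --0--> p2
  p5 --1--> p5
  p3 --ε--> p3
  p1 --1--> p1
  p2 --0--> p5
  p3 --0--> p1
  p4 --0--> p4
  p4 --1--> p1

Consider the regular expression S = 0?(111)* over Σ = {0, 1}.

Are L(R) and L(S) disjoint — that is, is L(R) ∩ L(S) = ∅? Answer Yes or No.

The empty string ε is accepted by both R and S.
Hence L(R) ∩ L(S) ≠ ∅.

No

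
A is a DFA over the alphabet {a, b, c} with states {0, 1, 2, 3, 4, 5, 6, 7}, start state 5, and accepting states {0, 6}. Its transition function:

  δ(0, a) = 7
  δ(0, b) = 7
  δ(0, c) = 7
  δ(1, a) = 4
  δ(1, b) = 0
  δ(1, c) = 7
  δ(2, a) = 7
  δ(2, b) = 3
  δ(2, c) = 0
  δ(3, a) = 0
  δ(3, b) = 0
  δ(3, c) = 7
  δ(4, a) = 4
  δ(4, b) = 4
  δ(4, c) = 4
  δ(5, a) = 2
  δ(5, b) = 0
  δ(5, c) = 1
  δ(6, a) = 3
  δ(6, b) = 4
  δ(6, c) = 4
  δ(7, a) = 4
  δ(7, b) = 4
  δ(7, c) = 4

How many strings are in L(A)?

The useful subgraph on states {0, 1, 2, 3, 5} is acyclic, so L(A) is finite; the longest accepting path visits 4 useful states, giving maximum string length 3.
Counting accepting paths from 5 by length: 1 of length 1, 2 of length 2, 2 of length 3. Total 5.

5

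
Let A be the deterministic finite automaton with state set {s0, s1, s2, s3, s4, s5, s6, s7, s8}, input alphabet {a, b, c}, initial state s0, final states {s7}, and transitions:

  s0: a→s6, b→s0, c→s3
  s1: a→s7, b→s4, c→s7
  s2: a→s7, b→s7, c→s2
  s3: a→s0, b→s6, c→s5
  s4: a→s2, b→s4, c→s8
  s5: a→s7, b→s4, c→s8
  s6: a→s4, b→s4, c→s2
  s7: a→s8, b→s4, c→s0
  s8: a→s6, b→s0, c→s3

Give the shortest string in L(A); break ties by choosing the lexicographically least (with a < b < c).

A breadth-first search from s0 reaches an accepting state first via the path s0 → s6 → s2 → s7 on input aca.
No string of length < 3 is accepted (BFS exhausts all shorter strings without reaching an accepting state), and aca is the lexicographically least accepting string of length 3.

aca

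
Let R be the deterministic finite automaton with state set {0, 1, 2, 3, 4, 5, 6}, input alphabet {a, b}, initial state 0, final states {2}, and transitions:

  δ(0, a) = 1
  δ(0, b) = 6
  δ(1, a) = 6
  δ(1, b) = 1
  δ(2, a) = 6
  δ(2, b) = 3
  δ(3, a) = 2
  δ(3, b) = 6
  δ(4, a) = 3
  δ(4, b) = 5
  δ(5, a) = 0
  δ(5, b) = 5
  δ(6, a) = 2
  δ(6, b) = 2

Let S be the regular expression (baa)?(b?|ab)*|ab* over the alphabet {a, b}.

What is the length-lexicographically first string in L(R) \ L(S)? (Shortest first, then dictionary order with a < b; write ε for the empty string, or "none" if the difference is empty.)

ba

The string ba is accepted by R but not by S.
No shorter string lies in the difference, and ba is the lexicographically first length-2 string in L(R) \ L(S).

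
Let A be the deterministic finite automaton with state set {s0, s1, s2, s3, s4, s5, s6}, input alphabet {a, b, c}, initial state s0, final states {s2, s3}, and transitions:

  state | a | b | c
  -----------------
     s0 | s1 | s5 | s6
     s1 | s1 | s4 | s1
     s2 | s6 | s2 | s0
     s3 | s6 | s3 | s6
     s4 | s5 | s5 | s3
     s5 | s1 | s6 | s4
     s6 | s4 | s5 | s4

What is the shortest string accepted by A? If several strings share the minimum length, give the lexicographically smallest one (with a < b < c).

abc

A breadth-first search from s0 reaches an accepting state first via the path s0 → s1 → s4 → s3 on input abc.
No string of length < 3 is accepted (BFS exhausts all shorter strings without reaching an accepting state), and abc is the lexicographically least accepting string of length 3.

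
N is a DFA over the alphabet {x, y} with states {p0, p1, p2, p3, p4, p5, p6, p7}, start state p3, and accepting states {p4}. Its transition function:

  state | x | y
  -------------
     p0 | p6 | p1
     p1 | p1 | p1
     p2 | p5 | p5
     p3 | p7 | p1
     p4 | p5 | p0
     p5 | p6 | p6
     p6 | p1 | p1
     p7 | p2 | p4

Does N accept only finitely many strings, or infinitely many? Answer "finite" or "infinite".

The useful states (reachable from p3 and able to reach an accepting state) are {p3, p4, p7}.
Restricted to these states the transition graph has no cycle, so every accepting path has bounded length and L is finite.

finite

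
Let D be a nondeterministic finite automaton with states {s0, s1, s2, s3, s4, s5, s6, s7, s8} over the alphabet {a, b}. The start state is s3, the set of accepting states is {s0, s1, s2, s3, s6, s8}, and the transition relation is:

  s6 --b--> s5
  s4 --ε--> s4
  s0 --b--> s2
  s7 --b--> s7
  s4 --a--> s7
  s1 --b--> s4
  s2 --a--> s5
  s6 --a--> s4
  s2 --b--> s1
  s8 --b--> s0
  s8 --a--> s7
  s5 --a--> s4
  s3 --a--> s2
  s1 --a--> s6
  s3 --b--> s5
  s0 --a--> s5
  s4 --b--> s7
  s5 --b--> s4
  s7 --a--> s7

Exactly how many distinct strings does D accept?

The useful subgraph on states {s1, s2, s3, s6} is acyclic, so L(D) is finite; the longest accepting path visits 4 useful states, giving maximum string length 3.
Counting accepting paths from s3 by length: 1 of length 0, 1 of length 1, 1 of length 2, 1 of length 3. Total 4.

4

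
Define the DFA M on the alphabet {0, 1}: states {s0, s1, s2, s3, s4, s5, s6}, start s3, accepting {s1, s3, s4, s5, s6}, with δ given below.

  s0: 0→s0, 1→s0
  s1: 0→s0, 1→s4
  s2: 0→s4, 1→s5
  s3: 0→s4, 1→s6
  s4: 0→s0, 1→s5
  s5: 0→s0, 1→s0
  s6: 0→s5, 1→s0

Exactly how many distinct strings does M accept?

The useful subgraph on states {s3, s4, s5, s6} is acyclic, so L(M) is finite; the longest accepting path visits 3 useful states, giving maximum string length 2.
Counting accepting paths from s3 by length: 1 of length 0, 2 of length 1, 2 of length 2. Total 5.

5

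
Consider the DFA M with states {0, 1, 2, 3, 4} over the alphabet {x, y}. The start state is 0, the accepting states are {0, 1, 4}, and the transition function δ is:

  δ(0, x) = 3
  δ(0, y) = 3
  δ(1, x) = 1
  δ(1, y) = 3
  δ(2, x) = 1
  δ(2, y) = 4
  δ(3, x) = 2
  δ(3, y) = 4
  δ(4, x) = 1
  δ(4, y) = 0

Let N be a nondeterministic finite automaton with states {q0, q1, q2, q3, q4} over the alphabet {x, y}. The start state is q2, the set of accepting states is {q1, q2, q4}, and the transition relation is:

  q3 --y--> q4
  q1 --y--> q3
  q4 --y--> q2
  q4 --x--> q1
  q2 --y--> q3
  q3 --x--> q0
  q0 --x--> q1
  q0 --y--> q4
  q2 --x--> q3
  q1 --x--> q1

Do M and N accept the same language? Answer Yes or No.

Yes

Exploring the product automaton M × N from the start pair (0, q2), following both machines on each input symbol, reaches 5 state pairs: (0, q2), (3, q3), (2, q0), (4, q4), (1, q1).
M accepts in {0, 1, 4} and N accepts in {q1, q2, q4}. In every reachable pair the two components are either both accepting — (0, q2), (4, q4), (1, q1) — or both non-accepting, so no string is accepted by exactly one of the machines: L(M) \ L(N) and L(N) \ L(M) are both empty.
Hence every string is accepted by M iff it is accepted by N, and the two languages coincide.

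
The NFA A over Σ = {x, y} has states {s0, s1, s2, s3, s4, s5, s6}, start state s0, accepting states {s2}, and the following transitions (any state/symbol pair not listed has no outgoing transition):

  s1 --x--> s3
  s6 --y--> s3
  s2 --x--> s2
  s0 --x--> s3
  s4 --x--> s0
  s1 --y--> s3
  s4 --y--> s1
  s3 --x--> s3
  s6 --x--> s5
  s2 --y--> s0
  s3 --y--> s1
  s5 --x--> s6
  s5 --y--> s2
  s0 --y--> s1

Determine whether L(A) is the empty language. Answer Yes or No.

The states reachable from the start state are {s0, s1, s3}.
None of the accepting states {s2} is reachable, so no string is accepted and L(A) = ∅.

Yes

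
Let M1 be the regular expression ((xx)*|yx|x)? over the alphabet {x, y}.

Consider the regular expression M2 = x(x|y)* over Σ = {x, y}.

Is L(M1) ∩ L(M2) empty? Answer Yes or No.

The string x is accepted by both M1 and M2.
Hence L(M1) ∩ L(M2) ≠ ∅.

No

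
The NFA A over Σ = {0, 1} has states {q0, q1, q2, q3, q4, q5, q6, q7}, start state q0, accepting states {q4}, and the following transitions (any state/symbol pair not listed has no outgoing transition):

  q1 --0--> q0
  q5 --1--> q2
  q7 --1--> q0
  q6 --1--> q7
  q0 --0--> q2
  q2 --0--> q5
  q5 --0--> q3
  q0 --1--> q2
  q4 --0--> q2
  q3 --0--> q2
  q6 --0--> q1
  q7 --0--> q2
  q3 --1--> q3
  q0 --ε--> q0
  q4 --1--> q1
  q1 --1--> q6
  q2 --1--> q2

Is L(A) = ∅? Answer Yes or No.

The states reachable from the start state are {q0, q2, q3, q5}.
None of the accepting states {q4} is reachable, so no string is accepted and L(A) = ∅.

Yes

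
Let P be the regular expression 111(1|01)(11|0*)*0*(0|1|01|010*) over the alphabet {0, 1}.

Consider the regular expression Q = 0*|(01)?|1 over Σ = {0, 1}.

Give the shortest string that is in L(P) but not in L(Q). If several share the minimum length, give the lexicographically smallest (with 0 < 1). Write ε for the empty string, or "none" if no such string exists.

11110

The string 11110 is accepted by P but not by Q.
No shorter string lies in the difference, and 11110 is the lexicographically first length-5 string in L(P) \ L(Q).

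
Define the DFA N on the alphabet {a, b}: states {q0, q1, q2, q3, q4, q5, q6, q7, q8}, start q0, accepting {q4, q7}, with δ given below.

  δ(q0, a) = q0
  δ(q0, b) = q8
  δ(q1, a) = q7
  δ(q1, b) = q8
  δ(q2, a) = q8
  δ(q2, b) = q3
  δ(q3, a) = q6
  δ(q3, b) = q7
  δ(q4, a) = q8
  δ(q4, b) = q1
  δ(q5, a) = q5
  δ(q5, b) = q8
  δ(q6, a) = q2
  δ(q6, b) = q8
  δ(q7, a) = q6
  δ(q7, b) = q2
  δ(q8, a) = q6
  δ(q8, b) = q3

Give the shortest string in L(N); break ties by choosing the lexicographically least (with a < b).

bbb

A breadth-first search from q0 reaches an accepting state first via the path q0 → q8 → q3 → q7 on input bbb.
No string of length < 3 is accepted (BFS exhausts all shorter strings without reaching an accepting state), and bbb is the lexicographically least accepting string of length 3.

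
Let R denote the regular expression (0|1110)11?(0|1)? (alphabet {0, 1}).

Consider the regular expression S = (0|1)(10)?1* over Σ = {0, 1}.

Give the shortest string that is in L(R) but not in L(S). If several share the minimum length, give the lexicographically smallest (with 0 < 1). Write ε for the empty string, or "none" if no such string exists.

0110

The string 0110 is accepted by R but not by S.
No shorter string lies in the difference, and 0110 is the lexicographically first length-4 string in L(R) \ L(S).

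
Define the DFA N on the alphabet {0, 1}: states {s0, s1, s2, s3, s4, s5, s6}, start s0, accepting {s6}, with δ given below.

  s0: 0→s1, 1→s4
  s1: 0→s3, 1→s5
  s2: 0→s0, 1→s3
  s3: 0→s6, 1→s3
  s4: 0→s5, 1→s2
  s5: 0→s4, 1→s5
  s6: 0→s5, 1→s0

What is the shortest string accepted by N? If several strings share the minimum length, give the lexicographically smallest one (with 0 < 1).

A breadth-first search from s0 reaches an accepting state first via the path s0 → s1 → s3 → s6 on input 000.
No string of length < 3 is accepted (BFS exhausts all shorter strings without reaching an accepting state), and 000 is the lexicographically least accepting string of length 3.

000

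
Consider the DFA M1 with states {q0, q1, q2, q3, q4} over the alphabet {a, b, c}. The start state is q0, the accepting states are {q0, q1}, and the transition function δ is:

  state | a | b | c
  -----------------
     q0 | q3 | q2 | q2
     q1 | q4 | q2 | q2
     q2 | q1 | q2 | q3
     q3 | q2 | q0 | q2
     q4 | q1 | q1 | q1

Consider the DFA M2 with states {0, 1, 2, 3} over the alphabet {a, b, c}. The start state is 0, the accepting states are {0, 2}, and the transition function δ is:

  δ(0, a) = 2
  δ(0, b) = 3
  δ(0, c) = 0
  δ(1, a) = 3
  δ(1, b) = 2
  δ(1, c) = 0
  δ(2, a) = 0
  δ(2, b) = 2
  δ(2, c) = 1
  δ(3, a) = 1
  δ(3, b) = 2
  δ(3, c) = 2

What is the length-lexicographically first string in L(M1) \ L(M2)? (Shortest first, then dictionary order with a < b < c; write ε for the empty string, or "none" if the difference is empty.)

ba

The string ba is accepted by M1 but not by M2.
No shorter string lies in the difference, and ba is the lexicographically first length-2 string in L(M1) \ L(M2).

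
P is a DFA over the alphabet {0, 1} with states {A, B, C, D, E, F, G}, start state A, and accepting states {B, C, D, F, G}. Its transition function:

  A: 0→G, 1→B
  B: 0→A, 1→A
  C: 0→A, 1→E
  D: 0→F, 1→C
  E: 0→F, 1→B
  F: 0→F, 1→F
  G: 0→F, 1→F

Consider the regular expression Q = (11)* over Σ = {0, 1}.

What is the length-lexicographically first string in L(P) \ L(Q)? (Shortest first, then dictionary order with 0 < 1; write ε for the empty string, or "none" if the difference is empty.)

The string 0 is accepted by P but not by Q.
No shorter string lies in the difference, and 0 is the lexicographically first length-1 string in L(P) \ L(Q).

0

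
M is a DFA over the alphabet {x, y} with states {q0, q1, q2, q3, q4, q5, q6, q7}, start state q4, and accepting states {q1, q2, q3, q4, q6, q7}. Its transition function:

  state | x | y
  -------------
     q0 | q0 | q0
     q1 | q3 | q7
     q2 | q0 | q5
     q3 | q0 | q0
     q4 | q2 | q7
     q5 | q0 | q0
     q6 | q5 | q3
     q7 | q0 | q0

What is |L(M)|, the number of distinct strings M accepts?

The useful subgraph on states {q2, q4, q7} is acyclic, so L(M) is finite; the longest accepting path visits 2 useful states, giving maximum string length 1.
Counting accepting paths from q4 by length: 1 of length 0, 2 of length 1. Total 3.

3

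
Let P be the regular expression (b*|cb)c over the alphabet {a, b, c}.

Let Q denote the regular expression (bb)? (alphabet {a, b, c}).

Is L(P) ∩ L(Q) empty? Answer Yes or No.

Converting the expression P to a DFA (subset construction, then merging equivalent states) gives the minimal DFA with states {p0, p1, p2, p3, p4, p5}, start state p0, accepting states {p3, p4} and transitions p0: a→p1, b→p2, c→p3; p1: a→p1, b→p1, c→p1; p2: a→p1, b→p2, c→p4; p3: a→p1, b→p5, c→p1; p4: a→p1, b→p1, c→p1; p5: a→p1, b→p1, c→p4.
Converting the expression Q to a DFA (subset construction, then merging equivalent states) gives the minimal DFA with states {q0, q1, q2, q3}, start state q0, accepting states {q0, q3} and transitions q0: a→q1, b→q2, c→q1; q1: a→q1, b→q1, c→q1; q2: a→q1, b→q3, c→q1; q3: a→q1, b→q1, c→q1.
Exploring the product automaton P × Q from the start pair (p0, q0), following both machines on each input symbol, reaches 8 state pairs: (p0, q0), (p1, q1), (p2, q2), (p3, q1), (p2, q3), (p4, q1), (p5, q1), (p2, q1).
P accepts in {p3, p4} and Q accepts in {q0, q3}; no reachable pair has both components accepting, so no string drives both machines to acceptance simultaneously and L(P) ∩ L(Q) = ∅.
So no string is accepted by both, and the intersection is empty.

Yes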